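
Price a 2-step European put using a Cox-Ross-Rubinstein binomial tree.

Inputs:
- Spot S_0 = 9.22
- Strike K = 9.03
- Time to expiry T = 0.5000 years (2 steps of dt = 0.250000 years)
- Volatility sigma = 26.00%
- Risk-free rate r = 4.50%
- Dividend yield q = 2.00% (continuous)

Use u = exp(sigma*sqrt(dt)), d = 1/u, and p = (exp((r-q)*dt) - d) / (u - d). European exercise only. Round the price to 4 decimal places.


Answer: Price = V(0,0) = 0.4855

Derivation:
dt = T/N = 0.250000
u = exp(sigma*sqrt(dt)) = 1.138828; d = 1/u = 0.878095
p = (exp((r-q)*dt) - d) / (u - d) = 0.491592
Discount per step: exp(-r*dt) = 0.988813
Stock lattice S(k, i) with i counting down-moves:
  k=0: S(0,0) = 9.2200
  k=1: S(1,0) = 10.5000; S(1,1) = 8.0960
  k=2: S(2,0) = 11.9577; S(2,1) = 9.2200; S(2,2) = 7.1091
Terminal payoffs V(N, i) = max(K - S_T, 0):
  V(2,0) = 0.000000; V(2,1) = 0.000000; V(2,2) = 1.920904
Backward induction: V(k, i) = exp(-r*dt) * [p * V(k+1, i) + (1-p) * V(k+1, i+1)].
  V(1,0) = exp(-r*dt) * [p*0.000000 + (1-p)*0.000000] = 0.000000
  V(1,1) = exp(-r*dt) * [p*0.000000 + (1-p)*1.920904] = 0.965679
  V(0,0) = exp(-r*dt) * [p*0.000000 + (1-p)*0.965679] = 0.485467


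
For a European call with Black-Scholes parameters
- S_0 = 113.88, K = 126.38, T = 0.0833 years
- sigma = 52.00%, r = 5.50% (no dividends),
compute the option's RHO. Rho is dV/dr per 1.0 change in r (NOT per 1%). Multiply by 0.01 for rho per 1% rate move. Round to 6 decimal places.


d1 = -0.5883775601; d2 = -0.7384586048
phi(d1) = 0.3355337908; exp(-qT) = 1.0000000000; exp(-rT) = 0.9954289791
N(d2) = 0.2301179066
Rho = K*T*exp(-rT)*N(d2) = 126.3800 * 0.0833 * 0.9954289791 * 0.2301179066 = 2.411482

Answer: Rho = 2.411482


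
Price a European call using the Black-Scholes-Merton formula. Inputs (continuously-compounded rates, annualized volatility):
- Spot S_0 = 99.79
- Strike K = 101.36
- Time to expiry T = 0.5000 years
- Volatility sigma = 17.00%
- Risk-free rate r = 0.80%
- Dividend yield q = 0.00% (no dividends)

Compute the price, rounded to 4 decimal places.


d1 = (ln(S/K) + (r - q + 0.5*sigma^2) * T) / (sigma * sqrt(T)) = -0.03648303
d2 = d1 - sigma * sqrt(T) = -0.15669119
exp(-rT) = 0.99600799; exp(-qT) = 1.00000000
C = S_0 * exp(-qT) * N(d1) - K * exp(-rT) * N(d2)
N(d1) = 0.48544860; N(d2) = 0.43774412
C = 99.7900 * 1.00000000 * 0.48544860 - 101.3600 * 0.99600799 * 0.43774412 = 4.2503

Answer: Price = 4.2503


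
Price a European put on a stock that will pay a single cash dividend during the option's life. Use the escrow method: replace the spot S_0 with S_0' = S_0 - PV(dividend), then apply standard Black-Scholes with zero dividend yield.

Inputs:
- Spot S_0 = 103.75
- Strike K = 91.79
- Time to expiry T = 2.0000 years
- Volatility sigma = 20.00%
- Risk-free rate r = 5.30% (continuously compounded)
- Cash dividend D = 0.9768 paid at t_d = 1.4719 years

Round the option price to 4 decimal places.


PV(D) = D * exp(-r * t_d) = 0.9768 * 0.92495453 = 0.90349558
S_0' = S_0 - PV(D) = 103.7500 - 0.90349558 = 102.84650442
d1 = (ln(S_0'/K) + (r + sigma^2/2)*T) / (sigma*sqrt(T)) = 0.91829931
d2 = d1 - sigma*sqrt(T) = 0.63545660
exp(-rT) = 0.89942465
N(-d1) = 0.17923109; N(-d2) = 0.26256533
P = K * exp(-rT) * N(-d2) - S_0' * N(-d1) = 91.7900 * 0.89942465 * 0.26256533 - 102.84650442 * 0.17923109 = 3.2436

Answer: Price = 3.2436


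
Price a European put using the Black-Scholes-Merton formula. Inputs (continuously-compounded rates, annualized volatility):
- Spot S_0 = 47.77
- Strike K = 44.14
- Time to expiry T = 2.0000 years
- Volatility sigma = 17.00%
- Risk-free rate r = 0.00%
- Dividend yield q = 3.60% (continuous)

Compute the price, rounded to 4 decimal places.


Answer: Price = 4.0844

Derivation:
d1 = (ln(S/K) + (r - q + 0.5*sigma^2) * T) / (sigma * sqrt(T)) = 0.14945503
d2 = d1 - sigma * sqrt(T) = -0.09096127
exp(-rT) = 1.00000000; exp(-qT) = 0.93053090
P = K * exp(-rT) * N(-d2) - S_0 * exp(-qT) * N(-d1)
N(-d1) = 0.44059730; N(-d2) = 0.53623832
P = 44.1400 * 1.00000000 * 0.53623832 - 47.7700 * 0.93053090 * 0.44059730 = 4.0844


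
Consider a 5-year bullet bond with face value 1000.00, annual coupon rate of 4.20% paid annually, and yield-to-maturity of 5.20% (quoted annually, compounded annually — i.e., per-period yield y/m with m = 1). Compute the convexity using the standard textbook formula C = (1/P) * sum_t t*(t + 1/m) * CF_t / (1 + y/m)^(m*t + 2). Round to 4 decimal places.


Answer: Convexity = 24.2550

Derivation:
Coupon per period c = face * coupon_rate / m = 42.000000
Periods per year m = 1; per-period yield y/m = 0.052000
Number of cashflows N = 5
Cashflows (t years, CF_t, discount factor 1/(1+y/m)^(m*t), PV):
  t = 1.0000: CF_t = 42.000000, DF = 0.950570, PV = 39.923954
  t = 2.0000: CF_t = 42.000000, DF = 0.903584, PV = 37.950527
  t = 3.0000: CF_t = 42.000000, DF = 0.858920, PV = 36.074645
  t = 4.0000: CF_t = 42.000000, DF = 0.816464, PV = 34.291488
  t = 5.0000: CF_t = 1042.000000, DF = 0.776106, PV = 808.702936
Price P = sum_t PV_t = 956.943551
Convexity numerator sum_t t*(t + 1/m) * CF_t / (1+y/m)^(m*t + 2):
  t = 1.0000: term = 72.149291
  t = 2.0000: term = 205.748928
  t = 3.0000: term = 391.157658
  t = 4.0000: term = 619.704782
  t = 5.0000: term = 21921.930419
Convexity = (1/P) * sum = 23210.691078 / 956.943551 = 24.255026


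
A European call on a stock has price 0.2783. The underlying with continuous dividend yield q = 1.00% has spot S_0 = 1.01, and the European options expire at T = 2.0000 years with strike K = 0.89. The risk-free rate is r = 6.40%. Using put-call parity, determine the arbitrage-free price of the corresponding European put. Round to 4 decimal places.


Put-call parity: C - P = S_0 * exp(-qT) - K * exp(-rT).
S_0 * exp(-qT) = 1.0100 * 0.98019867 = 0.99000066
K * exp(-rT) = 0.8900 * 0.87985338 = 0.78306951
P = C - S*exp(-qT) + K*exp(-rT)
P = 0.2783 - 0.99000066 + 0.78306951 = 0.0714

Answer: Put price = 0.0714


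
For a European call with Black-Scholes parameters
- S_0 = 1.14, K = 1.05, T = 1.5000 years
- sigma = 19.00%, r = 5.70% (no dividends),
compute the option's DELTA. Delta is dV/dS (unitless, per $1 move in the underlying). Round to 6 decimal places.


Answer: Delta = 0.798754

Derivation:
d1 = 0.8371801507; d2 = 0.6044786251
phi(d1) = 0.2810075236; exp(-qT) = 1.0000000000; exp(-rT) = 0.9180531431
N(d1) = 0.7987543435
Delta = exp(-qT) * N(d1) = 1.0000000000 * 0.7987543435 = 0.798754


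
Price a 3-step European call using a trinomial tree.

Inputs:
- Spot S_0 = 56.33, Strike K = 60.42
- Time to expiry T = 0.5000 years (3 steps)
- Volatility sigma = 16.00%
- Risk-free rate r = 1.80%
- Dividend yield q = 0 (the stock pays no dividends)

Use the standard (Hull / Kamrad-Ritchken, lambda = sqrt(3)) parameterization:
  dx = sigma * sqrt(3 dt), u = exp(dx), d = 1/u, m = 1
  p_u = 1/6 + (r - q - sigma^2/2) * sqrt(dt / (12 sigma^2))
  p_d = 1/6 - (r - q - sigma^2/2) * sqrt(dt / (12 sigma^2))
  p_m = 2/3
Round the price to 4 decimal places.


dt = T/N = 0.166667; dx = sigma*sqrt(3*dt) = 0.113137
u = exp(dx) = 1.119785; d = 1/u = 0.893028
p_u = 0.170497, p_m = 0.666667, p_d = 0.162837
Discount per step: exp(-r*dt) = 0.997004
Stock lattice S(k, j) with j the centered position index:
  k=0: S(0,+0) = 56.3300
  k=1: S(1,-1) = 50.3043; S(1,+0) = 56.3300; S(1,+1) = 63.0775
  k=2: S(2,-2) = 44.9231; S(2,-1) = 50.3043; S(2,+0) = 56.3300; S(2,+1) = 63.0775; S(2,+2) = 70.6333
  k=3: S(3,-3) = 40.1176; S(3,-2) = 44.9231; S(3,-1) = 50.3043; S(3,+0) = 56.3300; S(3,+1) = 63.0775; S(3,+2) = 70.6333; S(3,+3) = 79.0941
Terminal payoffs V(N, j) = max(S_T - K, 0):
  V(3,-3) = 0.000000; V(3,-2) = 0.000000; V(3,-1) = 0.000000; V(3,+0) = 0.000000; V(3,+1) = 2.657513; V(3,+2) = 10.213280; V(3,+3) = 18.674118
Backward induction: V(k, j) = exp(-r*dt) * [p_u * V(k+1, j+1) + p_m * V(k+1, j) + p_d * V(k+1, j-1)]
  V(2,-2) = exp(-r*dt) * [p_u*0.000000 + p_m*0.000000 + p_d*0.000000] = 0.000000
  V(2,-1) = exp(-r*dt) * [p_u*0.000000 + p_m*0.000000 + p_d*0.000000] = 0.000000
  V(2,+0) = exp(-r*dt) * [p_u*2.657513 + p_m*0.000000 + p_d*0.000000] = 0.451740
  V(2,+1) = exp(-r*dt) * [p_u*10.213280 + p_m*2.657513 + p_d*0.000000] = 3.502484
  V(2,+2) = exp(-r*dt) * [p_u*18.674118 + p_m*10.213280 + p_d*2.657513] = 10.394242
  V(1,-1) = exp(-r*dt) * [p_u*0.451740 + p_m*0.000000 + p_d*0.000000] = 0.076790
  V(1,+0) = exp(-r*dt) * [p_u*3.502484 + p_m*0.451740 + p_d*0.000000] = 0.895632
  V(1,+1) = exp(-r*dt) * [p_u*10.394242 + p_m*3.502484 + p_d*0.451740] = 4.168211
  V(0,+0) = exp(-r*dt) * [p_u*4.168211 + p_m*0.895632 + p_d*0.076790] = 1.316304

Answer: Price = V(0,0) = 1.3163


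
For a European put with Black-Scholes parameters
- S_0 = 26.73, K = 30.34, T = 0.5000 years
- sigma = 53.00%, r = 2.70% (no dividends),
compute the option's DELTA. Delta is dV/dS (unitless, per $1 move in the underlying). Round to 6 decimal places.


Answer: Delta = -0.545627

Derivation:
d1 = -0.1146191909; d2 = -0.4893857849
phi(d1) = 0.3963303047; exp(-qT) = 1.0000000000; exp(-rT) = 0.9865907163
N(-d1) = 0.5456265161
Delta = -exp(-qT) * N(-d1) = -1.0000000000 * 0.5456265161 = -0.545627


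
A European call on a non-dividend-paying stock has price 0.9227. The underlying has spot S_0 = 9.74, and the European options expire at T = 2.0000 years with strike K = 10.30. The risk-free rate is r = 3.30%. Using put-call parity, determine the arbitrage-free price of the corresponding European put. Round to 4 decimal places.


Answer: Put price = 0.8248

Derivation:
Put-call parity: C - P = S_0 * exp(-qT) - K * exp(-rT).
S_0 * exp(-qT) = 9.7400 * 1.00000000 = 9.74000000
K * exp(-rT) = 10.3000 * 0.93613086 = 9.64214790
P = C - S*exp(-qT) + K*exp(-rT)
P = 0.9227 - 9.74000000 + 9.64214790 = 0.8248


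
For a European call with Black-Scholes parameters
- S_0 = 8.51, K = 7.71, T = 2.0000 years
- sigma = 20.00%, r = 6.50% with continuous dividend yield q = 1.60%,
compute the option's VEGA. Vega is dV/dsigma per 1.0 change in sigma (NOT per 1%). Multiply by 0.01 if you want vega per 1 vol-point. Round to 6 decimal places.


Answer: Vega = 3.276051

Derivation:
d1 = 0.8369448622; d2 = 0.5541021497
phi(d1) = 0.2810628738; exp(-qT) = 0.9685065821; exp(-rT) = 0.8780954309
Vega = S * exp(-qT) * phi(d1) * sqrt(T) = 8.5100 * 0.9685065821 * 0.2810628738 * 1.4142135624 = 3.276051


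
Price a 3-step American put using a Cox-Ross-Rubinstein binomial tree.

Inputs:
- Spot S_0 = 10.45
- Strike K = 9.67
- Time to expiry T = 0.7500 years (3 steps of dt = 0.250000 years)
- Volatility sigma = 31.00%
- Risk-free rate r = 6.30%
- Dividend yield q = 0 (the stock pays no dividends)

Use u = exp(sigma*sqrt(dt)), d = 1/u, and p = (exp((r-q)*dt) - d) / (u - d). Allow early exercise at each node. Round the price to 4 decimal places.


dt = T/N = 0.250000
u = exp(sigma*sqrt(dt)) = 1.167658; d = 1/u = 0.856415
p = (exp((r-q)*dt) - d) / (u - d) = 0.512332
Discount per step: exp(-r*dt) = 0.984373
Stock lattice S(k, i) with i counting down-moves:
  k=0: S(0,0) = 10.4500
  k=1: S(1,0) = 12.2020; S(1,1) = 8.9495
  k=2: S(2,0) = 14.2478; S(2,1) = 10.4500; S(2,2) = 7.6645
  k=3: S(3,0) = 16.6365; S(3,1) = 12.2020; S(3,2) = 8.9495; S(3,3) = 6.5640
Terminal payoffs V(N, i) = max(K - S_T, 0):
  V(3,0) = 0.000000; V(3,1) = 0.000000; V(3,2) = 0.720461; V(3,3) = 3.105988
Backward induction: V(k, i) = exp(-r*dt) * [p * V(k+1, i) + (1-p) * V(k+1, i+1)]; then take max(V_cont, immediate exercise) for American.
  V(2,0) = exp(-r*dt) * [p*0.000000 + (1-p)*0.000000] = 0.000000; exercise = 0.000000; V(2,0) = max -> 0.000000
  V(2,1) = exp(-r*dt) * [p*0.000000 + (1-p)*0.720461] = 0.345856; exercise = 0.000000; V(2,1) = max -> 0.345856
  V(2,2) = exp(-r*dt) * [p*0.720461 + (1-p)*3.105988] = 1.854370; exercise = 2.005479; V(2,2) = max -> 2.005479
  V(1,0) = exp(-r*dt) * [p*0.000000 + (1-p)*0.345856] = 0.166027; exercise = 0.000000; V(1,0) = max -> 0.166027
  V(1,1) = exp(-r*dt) * [p*0.345856 + (1-p)*2.005479] = 1.137150; exercise = 0.720461; V(1,1) = max -> 1.137150
  V(0,0) = exp(-r*dt) * [p*0.166027 + (1-p)*1.137150] = 0.629618; exercise = 0.000000; V(0,0) = max -> 0.629618

Answer: Price = V(0,0) = 0.6296


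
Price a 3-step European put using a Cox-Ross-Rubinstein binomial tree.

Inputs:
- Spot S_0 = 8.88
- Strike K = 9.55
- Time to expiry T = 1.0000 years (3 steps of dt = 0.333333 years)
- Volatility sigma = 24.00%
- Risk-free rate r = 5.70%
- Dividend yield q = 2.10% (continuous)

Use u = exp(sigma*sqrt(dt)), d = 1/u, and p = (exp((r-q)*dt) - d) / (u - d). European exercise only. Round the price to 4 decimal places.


Answer: Price = V(0,0) = 1.0458

Derivation:
dt = T/N = 0.333333
u = exp(sigma*sqrt(dt)) = 1.148623; d = 1/u = 0.870607
p = (exp((r-q)*dt) - d) / (u - d) = 0.508837
Discount per step: exp(-r*dt) = 0.981179
Stock lattice S(k, i) with i counting down-moves:
  k=0: S(0,0) = 8.8800
  k=1: S(1,0) = 10.1998; S(1,1) = 7.7310
  k=2: S(2,0) = 11.7157; S(2,1) = 8.8800; S(2,2) = 6.7307
  k=3: S(3,0) = 13.4569; S(3,1) = 10.1998; S(3,2) = 7.7310; S(3,3) = 5.8598
Terminal payoffs V(N, i) = max(K - S_T, 0):
  V(3,0) = 0.000000; V(3,1) = 0.000000; V(3,2) = 1.819006; V(3,3) = 3.690236
Backward induction: V(k, i) = exp(-r*dt) * [p * V(k+1, i) + (1-p) * V(k+1, i+1)].
  V(2,0) = exp(-r*dt) * [p*0.000000 + (1-p)*0.000000] = 0.000000
  V(2,1) = exp(-r*dt) * [p*0.000000 + (1-p)*1.819006] = 0.876613
  V(2,2) = exp(-r*dt) * [p*1.819006 + (1-p)*3.690236] = 2.686552
  V(1,0) = exp(-r*dt) * [p*0.000000 + (1-p)*0.876613] = 0.422456
  V(1,1) = exp(-r*dt) * [p*0.876613 + (1-p)*2.686552] = 1.732358
  V(0,0) = exp(-r*dt) * [p*0.422456 + (1-p)*1.732358] = 1.045771


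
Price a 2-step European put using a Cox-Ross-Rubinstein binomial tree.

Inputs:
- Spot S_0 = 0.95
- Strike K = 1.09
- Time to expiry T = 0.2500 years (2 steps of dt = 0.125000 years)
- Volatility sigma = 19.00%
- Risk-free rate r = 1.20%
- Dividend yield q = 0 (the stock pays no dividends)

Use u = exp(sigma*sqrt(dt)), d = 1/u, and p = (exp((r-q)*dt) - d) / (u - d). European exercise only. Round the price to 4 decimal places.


Answer: Price = V(0,0) = 0.1367

Derivation:
dt = T/N = 0.125000
u = exp(sigma*sqrt(dt)) = 1.069483; d = 1/u = 0.935031
p = (exp((r-q)*dt) - d) / (u - d) = 0.494377
Discount per step: exp(-r*dt) = 0.998501
Stock lattice S(k, i) with i counting down-moves:
  k=0: S(0,0) = 0.9500
  k=1: S(1,0) = 1.0160; S(1,1) = 0.8883
  k=2: S(2,0) = 1.0866; S(2,1) = 0.9500; S(2,2) = 0.8306
Terminal payoffs V(N, i) = max(K - S_T, 0):
  V(2,0) = 0.003396; V(2,1) = 0.140000; V(2,2) = 0.259430
Backward induction: V(k, i) = exp(-r*dt) * [p * V(k+1, i) + (1-p) * V(k+1, i+1)].
  V(1,0) = exp(-r*dt) * [p*0.003396 + (1-p)*0.140000] = 0.072358
  V(1,1) = exp(-r*dt) * [p*0.140000 + (1-p)*0.259430] = 0.200086
  V(0,0) = exp(-r*dt) * [p*0.072358 + (1-p)*0.200086] = 0.136735


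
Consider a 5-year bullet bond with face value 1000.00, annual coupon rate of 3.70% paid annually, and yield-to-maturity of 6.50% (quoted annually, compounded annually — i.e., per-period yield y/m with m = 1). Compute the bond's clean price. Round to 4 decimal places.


Coupon per period c = face * coupon_rate / m = 37.000000
Periods per year m = 1; per-period yield y/m = 0.065000
Number of cashflows N = 5
Cashflows (t years, CF_t, discount factor 1/(1+y/m)^(m*t), PV):
  t = 1.0000: CF_t = 37.000000, DF = 0.938967, PV = 34.741784
  t = 2.0000: CF_t = 37.000000, DF = 0.881659, PV = 32.621393
  t = 3.0000: CF_t = 37.000000, DF = 0.827849, PV = 30.630416
  t = 4.0000: CF_t = 37.000000, DF = 0.777323, PV = 28.760954
  t = 5.0000: CF_t = 1037.000000, DF = 0.729881, PV = 756.886427
Price P = sum_t PV_t = 883.640976

Answer: Price = 883.6410


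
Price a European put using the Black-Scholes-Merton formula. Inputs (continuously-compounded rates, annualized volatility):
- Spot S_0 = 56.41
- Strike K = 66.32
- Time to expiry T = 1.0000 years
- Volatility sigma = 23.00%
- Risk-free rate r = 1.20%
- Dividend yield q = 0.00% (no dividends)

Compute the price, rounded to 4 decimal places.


Answer: Price = 11.2783

Derivation:
d1 = (ln(S/K) + (r - q + 0.5*sigma^2) * T) / (sigma * sqrt(T)) = -0.53650027
d2 = d1 - sigma * sqrt(T) = -0.76650027
exp(-rT) = 0.98807171; exp(-qT) = 1.00000000
P = K * exp(-rT) * N(-d2) - S_0 * exp(-qT) * N(-d1)
N(-d1) = 0.70419358; N(-d2) = 0.77831066
P = 66.3200 * 0.98807171 * 0.77831066 - 56.4100 * 1.00000000 * 0.70419358 = 11.2783


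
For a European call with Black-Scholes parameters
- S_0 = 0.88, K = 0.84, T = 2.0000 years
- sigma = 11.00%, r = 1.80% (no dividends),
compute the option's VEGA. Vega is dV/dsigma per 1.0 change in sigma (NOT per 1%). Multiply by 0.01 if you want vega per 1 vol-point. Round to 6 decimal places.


Answer: Vega = 0.412641

Derivation:
d1 = 0.6082404972; d2 = 0.4526770053
phi(d1) = 0.3315698494; exp(-qT) = 1.0000000000; exp(-rT) = 0.9646402935
Vega = S * exp(-qT) * phi(d1) * sqrt(T) = 0.8800 * 1.0000000000 * 0.3315698494 * 1.4142135624 = 0.412641


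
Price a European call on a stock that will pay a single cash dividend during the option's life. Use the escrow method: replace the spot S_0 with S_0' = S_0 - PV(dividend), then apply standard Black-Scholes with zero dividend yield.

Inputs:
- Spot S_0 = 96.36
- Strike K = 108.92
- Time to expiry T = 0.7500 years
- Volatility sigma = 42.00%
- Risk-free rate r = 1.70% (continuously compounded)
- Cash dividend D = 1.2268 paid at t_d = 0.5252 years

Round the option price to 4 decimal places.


PV(D) = D * exp(-r * t_d) = 1.2268 * 0.99111134 = 1.21589539
S_0' = S_0 - PV(D) = 96.3600 - 1.21589539 = 95.14410461
d1 = (ln(S_0'/K) + (r + sigma^2/2)*T) / (sigma*sqrt(T)) = -0.15484269
d2 = d1 - sigma*sqrt(T) = -0.51857336
exp(-rT) = 0.98733094
N(d1) = 0.43847267; N(d2) = 0.30202915
C = S_0' * N(d1) - K * exp(-rT) * N(d2) = 95.14410461 * 0.43847267 - 108.9200 * 0.98733094 * 0.30202915 = 9.2378

Answer: Price = 9.2378


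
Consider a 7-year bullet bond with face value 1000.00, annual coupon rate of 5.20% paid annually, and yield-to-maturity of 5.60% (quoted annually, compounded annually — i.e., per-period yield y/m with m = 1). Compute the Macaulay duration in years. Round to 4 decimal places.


Coupon per period c = face * coupon_rate / m = 52.000000
Periods per year m = 1; per-period yield y/m = 0.056000
Number of cashflows N = 7
Cashflows (t years, CF_t, discount factor 1/(1+y/m)^(m*t), PV):
  t = 1.0000: CF_t = 52.000000, DF = 0.946970, PV = 49.242424
  t = 2.0000: CF_t = 52.000000, DF = 0.896752, PV = 46.631084
  t = 3.0000: CF_t = 52.000000, DF = 0.849197, PV = 44.158223
  t = 4.0000: CF_t = 52.000000, DF = 0.804163, PV = 41.816499
  t = 5.0000: CF_t = 52.000000, DF = 0.761518, PV = 39.598958
  t = 6.0000: CF_t = 52.000000, DF = 0.721135, PV = 37.499013
  t = 7.0000: CF_t = 1052.000000, DF = 0.682893, PV = 718.403290
Price P = sum_t PV_t = 977.349490
Macaulay numerator sum_t t * PV_t:
  t * PV_t at t = 1.0000: 49.242424
  t * PV_t at t = 2.0000: 93.262167
  t * PV_t at t = 3.0000: 132.474669
  t * PV_t at t = 4.0000: 167.265996
  t * PV_t at t = 5.0000: 197.994788
  t * PV_t at t = 6.0000: 224.994077
  t * PV_t at t = 7.0000: 5028.823029
Macaulay duration D = (sum_t t * PV_t) / P = 5894.057150 / 977.349490 = 6.030655

Answer: Macaulay duration = 6.0307 years


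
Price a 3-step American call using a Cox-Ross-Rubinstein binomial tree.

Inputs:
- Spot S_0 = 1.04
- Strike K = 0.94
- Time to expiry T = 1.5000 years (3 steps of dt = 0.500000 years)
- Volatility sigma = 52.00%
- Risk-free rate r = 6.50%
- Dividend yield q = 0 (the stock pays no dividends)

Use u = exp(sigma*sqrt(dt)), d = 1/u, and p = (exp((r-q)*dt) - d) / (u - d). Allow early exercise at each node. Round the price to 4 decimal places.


Answer: Price = V(0,0) = 0.3568

Derivation:
dt = T/N = 0.500000
u = exp(sigma*sqrt(dt)) = 1.444402; d = 1/u = 0.692328
p = (exp((r-q)*dt) - d) / (u - d) = 0.453022
Discount per step: exp(-r*dt) = 0.968022
Stock lattice S(k, i) with i counting down-moves:
  k=0: S(0,0) = 1.0400
  k=1: S(1,0) = 1.5022; S(1,1) = 0.7200
  k=2: S(2,0) = 2.1697; S(2,1) = 1.0400; S(2,2) = 0.4985
  k=3: S(3,0) = 3.1340; S(3,1) = 1.5022; S(3,2) = 0.7200; S(3,3) = 0.3451
Terminal payoffs V(N, i) = max(S_T - K, 0):
  V(3,0) = 2.193991; V(3,1) = 0.562178; V(3,2) = 0.000000; V(3,3) = 0.000000
Backward induction: V(k, i) = exp(-r*dt) * [p * V(k+1, i) + (1-p) * V(k+1, i+1)]; then take max(V_cont, immediate exercise) for American.
  V(2,0) = exp(-r*dt) * [p*2.193991 + (1-p)*0.562178] = 1.259808; exercise = 1.229750; V(2,0) = max -> 1.259808
  V(2,1) = exp(-r*dt) * [p*0.562178 + (1-p)*0.000000] = 0.246535; exercise = 0.100000; V(2,1) = max -> 0.246535
  V(2,2) = exp(-r*dt) * [p*0.000000 + (1-p)*0.000000] = 0.000000; exercise = 0.000000; V(2,2) = max -> 0.000000
  V(1,0) = exp(-r*dt) * [p*1.259808 + (1-p)*0.246535] = 0.683007; exercise = 0.562178; V(1,0) = max -> 0.683007
  V(1,1) = exp(-r*dt) * [p*0.246535 + (1-p)*0.000000] = 0.108114; exercise = 0.000000; V(1,1) = max -> 0.108114
  V(0,0) = exp(-r*dt) * [p*0.683007 + (1-p)*0.108114] = 0.356768; exercise = 0.100000; V(0,0) = max -> 0.356768


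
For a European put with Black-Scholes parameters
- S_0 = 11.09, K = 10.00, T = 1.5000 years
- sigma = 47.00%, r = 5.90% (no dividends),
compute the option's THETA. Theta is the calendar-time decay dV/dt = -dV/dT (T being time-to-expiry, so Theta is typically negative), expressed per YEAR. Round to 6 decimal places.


d1 = 0.6212908513; d2 = 0.0456607617
phi(d1) = 0.3289203371; exp(-qT) = 1.0000000000; exp(-rT) = 0.9153031107
Theta = -S*exp(-qT)*phi(d1)*sigma/(2*sqrt(T)) + r*K*exp(-rT)*N(-d2) - q*S*exp(-qT)*N(-d1)
N(-d1) = 0.2672041360; N(-d2) = 0.4817903194; sqrt(T) = 1.2247448714
Term 1 = -11.0900 * 1.0000000000 * 0.3289203371 * 0.4700 / (2 * 1.2247448714) = -0.6999137180
Term 2 = 0.0590 * 10.0000 * 0.9153031107 * 0.4817903194 = 0.2601806651
Term 3 = 0 (no dividend yield, q = 0)
Theta = -0.6999137180 + (0.2601806651) + (0.0000000000) = -0.439733

Answer: Theta = -0.439733


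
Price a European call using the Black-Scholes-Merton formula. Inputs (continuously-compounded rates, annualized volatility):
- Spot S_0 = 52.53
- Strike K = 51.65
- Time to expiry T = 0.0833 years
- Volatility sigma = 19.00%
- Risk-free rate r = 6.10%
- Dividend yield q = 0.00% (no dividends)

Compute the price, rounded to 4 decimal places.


d1 = (ln(S/K) + (r - q + 0.5*sigma^2) * T) / (sigma * sqrt(T)) = 0.42815934
d2 = d1 - sigma * sqrt(T) = 0.37332204
exp(-rT) = 0.99493159; exp(-qT) = 1.00000000
C = S_0 * exp(-qT) * N(d1) - K * exp(-rT) * N(d2)
N(d1) = 0.66573244; N(d2) = 0.64554561
C = 52.5300 * 1.00000000 * 0.66573244 - 51.6500 * 0.99493159 * 0.64554561 = 1.7975

Answer: Price = 1.7975


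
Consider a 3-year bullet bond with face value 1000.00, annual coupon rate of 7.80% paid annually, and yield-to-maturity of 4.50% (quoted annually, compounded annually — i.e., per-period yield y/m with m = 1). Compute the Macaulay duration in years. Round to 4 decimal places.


Answer: Macaulay duration = 2.7976 years

Derivation:
Coupon per period c = face * coupon_rate / m = 78.000000
Periods per year m = 1; per-period yield y/m = 0.045000
Number of cashflows N = 3
Cashflows (t years, CF_t, discount factor 1/(1+y/m)^(m*t), PV):
  t = 1.0000: CF_t = 78.000000, DF = 0.956938, PV = 74.641148
  t = 2.0000: CF_t = 78.000000, DF = 0.915730, PV = 71.426936
  t = 3.0000: CF_t = 1078.000000, DF = 0.876297, PV = 944.647739
Price P = sum_t PV_t = 1090.715824
Macaulay numerator sum_t t * PV_t:
  t * PV_t at t = 1.0000: 74.641148
  t * PV_t at t = 2.0000: 142.853872
  t * PV_t at t = 3.0000: 2833.943218
Macaulay duration D = (sum_t t * PV_t) / P = 3051.438238 / 1090.715824 = 2.797647


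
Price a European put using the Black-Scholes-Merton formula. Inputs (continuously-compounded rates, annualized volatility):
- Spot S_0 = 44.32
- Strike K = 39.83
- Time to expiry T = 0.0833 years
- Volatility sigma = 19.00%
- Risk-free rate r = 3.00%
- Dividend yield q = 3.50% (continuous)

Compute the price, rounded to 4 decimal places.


d1 = (ln(S/K) + (r - q + 0.5*sigma^2) * T) / (sigma * sqrt(T)) = 1.96768807
d2 = d1 - sigma * sqrt(T) = 1.91285076
exp(-rT) = 0.99750412; exp(-qT) = 0.99708875
P = K * exp(-rT) * N(-d2) - S_0 * exp(-qT) * N(-d1)
N(-d1) = 0.02455197; N(-d2) = 0.02788358
P = 39.8300 * 0.99750412 * 0.02788358 - 44.3200 * 0.99708875 * 0.02455197 = 0.0229

Answer: Price = 0.0229


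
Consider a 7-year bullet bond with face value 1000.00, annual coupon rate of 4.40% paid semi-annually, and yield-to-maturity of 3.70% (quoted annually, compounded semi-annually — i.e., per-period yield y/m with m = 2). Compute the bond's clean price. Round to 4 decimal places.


Coupon per period c = face * coupon_rate / m = 22.000000
Periods per year m = 2; per-period yield y/m = 0.018500
Number of cashflows N = 14
Cashflows (t years, CF_t, discount factor 1/(1+y/m)^(m*t), PV):
  t = 0.5000: CF_t = 22.000000, DF = 0.981836, PV = 21.600393
  t = 1.0000: CF_t = 22.000000, DF = 0.964002, PV = 21.208044
  t = 1.5000: CF_t = 22.000000, DF = 0.946492, PV = 20.822822
  t = 2.0000: CF_t = 22.000000, DF = 0.929300, PV = 20.444597
  t = 2.5000: CF_t = 22.000000, DF = 0.912420, PV = 20.073242
  t = 3.0000: CF_t = 22.000000, DF = 0.895847, PV = 19.708632
  t = 3.5000: CF_t = 22.000000, DF = 0.879575, PV = 19.350645
  t = 4.0000: CF_t = 22.000000, DF = 0.863598, PV = 18.999161
  t = 4.5000: CF_t = 22.000000, DF = 0.847912, PV = 18.654060
  t = 5.0000: CF_t = 22.000000, DF = 0.832510, PV = 18.315229
  t = 5.5000: CF_t = 22.000000, DF = 0.817389, PV = 17.982552
  t = 6.0000: CF_t = 22.000000, DF = 0.802542, PV = 17.655917
  t = 6.5000: CF_t = 22.000000, DF = 0.787964, PV = 17.335216
  t = 7.0000: CF_t = 1022.000000, DF = 0.773652, PV = 790.672127
Price P = sum_t PV_t = 1042.822635

Answer: Price = 1042.8226


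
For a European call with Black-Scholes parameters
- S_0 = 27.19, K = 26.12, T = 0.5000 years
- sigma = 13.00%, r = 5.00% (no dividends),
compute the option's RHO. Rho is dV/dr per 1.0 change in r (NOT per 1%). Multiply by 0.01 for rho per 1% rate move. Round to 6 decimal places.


d1 = 0.7546782519; d2 = 0.6627543703
phi(d1) = 0.3000794023; exp(-qT) = 1.0000000000; exp(-rT) = 0.9753099120
N(d2) = 0.7462560591
Rho = K*T*exp(-rT)*N(d2) = 26.1200 * 0.5000 * 0.9753099120 * 0.7462560591 = 9.505472

Answer: Rho = 9.505472


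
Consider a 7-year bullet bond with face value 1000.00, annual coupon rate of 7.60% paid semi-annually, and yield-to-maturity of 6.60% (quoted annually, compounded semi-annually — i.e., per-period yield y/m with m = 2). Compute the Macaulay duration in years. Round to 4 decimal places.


Answer: Macaulay duration = 5.6000 years

Derivation:
Coupon per period c = face * coupon_rate / m = 38.000000
Periods per year m = 2; per-period yield y/m = 0.033000
Number of cashflows N = 14
Cashflows (t years, CF_t, discount factor 1/(1+y/m)^(m*t), PV):
  t = 0.5000: CF_t = 38.000000, DF = 0.968054, PV = 36.786060
  t = 1.0000: CF_t = 38.000000, DF = 0.937129, PV = 35.610900
  t = 1.5000: CF_t = 38.000000, DF = 0.907192, PV = 34.473282
  t = 2.0000: CF_t = 38.000000, DF = 0.878211, PV = 33.372006
  t = 2.5000: CF_t = 38.000000, DF = 0.850156, PV = 32.305911
  t = 3.0000: CF_t = 38.000000, DF = 0.822997, PV = 31.273873
  t = 3.5000: CF_t = 38.000000, DF = 0.796705, PV = 30.274804
  t = 4.0000: CF_t = 38.000000, DF = 0.771254, PV = 29.307652
  t = 4.5000: CF_t = 38.000000, DF = 0.746616, PV = 28.371396
  t = 5.0000: CF_t = 38.000000, DF = 0.722764, PV = 27.465049
  t = 5.5000: CF_t = 38.000000, DF = 0.699675, PV = 26.587657
  t = 6.0000: CF_t = 38.000000, DF = 0.677323, PV = 25.738293
  t = 6.5000: CF_t = 38.000000, DF = 0.655686, PV = 24.916063
  t = 7.0000: CF_t = 1038.000000, DF = 0.634739, PV = 658.859561
Price P = sum_t PV_t = 1055.342506
Macaulay numerator sum_t t * PV_t:
  t * PV_t at t = 0.5000: 18.393030
  t * PV_t at t = 1.0000: 35.610900
  t * PV_t at t = 1.5000: 51.709923
  t * PV_t at t = 2.0000: 66.744012
  t * PV_t at t = 2.5000: 80.764777
  t * PV_t at t = 3.0000: 93.821619
  t * PV_t at t = 3.5000: 105.961815
  t * PV_t at t = 4.0000: 117.230608
  t * PV_t at t = 4.5000: 127.671281
  t * PV_t at t = 5.0000: 137.325246
  t * PV_t at t = 5.5000: 146.232111
  t * PV_t at t = 6.0000: 154.429757
  t * PV_t at t = 6.5000: 161.954408
  t * PV_t at t = 7.0000: 4612.016924
Macaulay duration D = (sum_t t * PV_t) / P = 5909.866411 / 1055.342506 = 5.599951


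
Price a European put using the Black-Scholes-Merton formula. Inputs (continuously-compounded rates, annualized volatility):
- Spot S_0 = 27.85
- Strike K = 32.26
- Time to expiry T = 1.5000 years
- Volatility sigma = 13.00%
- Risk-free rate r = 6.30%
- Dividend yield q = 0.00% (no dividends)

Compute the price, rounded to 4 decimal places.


Answer: Price = 2.6628

Derivation:
d1 = (ln(S/K) + (r - q + 0.5*sigma^2) * T) / (sigma * sqrt(T)) = -0.25009985
d2 = d1 - sigma * sqrt(T) = -0.40931668
exp(-rT) = 0.90982773; exp(-qT) = 1.00000000
P = K * exp(-rT) * N(-d2) - S_0 * exp(-qT) * N(-d1)
N(-d1) = 0.59874493; N(-d2) = 0.65884636
P = 32.2600 * 0.90982773 * 0.65884636 - 27.8500 * 1.00000000 * 0.59874493 = 2.6628


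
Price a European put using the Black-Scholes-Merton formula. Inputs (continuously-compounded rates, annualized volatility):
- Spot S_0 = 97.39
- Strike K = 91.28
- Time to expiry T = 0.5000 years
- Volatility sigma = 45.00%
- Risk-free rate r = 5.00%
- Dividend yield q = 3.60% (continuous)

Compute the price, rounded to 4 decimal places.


Answer: Price = 8.6526

Derivation:
d1 = (ln(S/K) + (r - q + 0.5*sigma^2) * T) / (sigma * sqrt(T)) = 0.38471898
d2 = d1 - sigma * sqrt(T) = 0.06652093
exp(-rT) = 0.97530991; exp(-qT) = 0.98216103
P = K * exp(-rT) * N(-d2) - S_0 * exp(-qT) * N(-d1)
N(-d1) = 0.35022282; N(-d2) = 0.47348155
P = 91.2800 * 0.97530991 * 0.47348155 - 97.3900 * 0.98216103 * 0.35022282 = 8.6526


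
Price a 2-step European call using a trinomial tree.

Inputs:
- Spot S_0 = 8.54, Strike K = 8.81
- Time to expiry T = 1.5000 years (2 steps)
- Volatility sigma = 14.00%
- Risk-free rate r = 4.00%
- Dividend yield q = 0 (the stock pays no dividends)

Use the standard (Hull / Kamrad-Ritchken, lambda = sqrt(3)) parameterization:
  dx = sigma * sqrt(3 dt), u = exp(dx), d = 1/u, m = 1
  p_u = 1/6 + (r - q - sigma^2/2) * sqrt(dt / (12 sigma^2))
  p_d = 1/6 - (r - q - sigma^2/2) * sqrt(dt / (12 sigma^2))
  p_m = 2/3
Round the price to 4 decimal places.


Answer: Price = V(0,0) = 0.6699

Derivation:
dt = T/N = 0.750000; dx = sigma*sqrt(3*dt) = 0.210000
u = exp(dx) = 1.233678; d = 1/u = 0.810584
p_u = 0.220595, p_m = 0.666667, p_d = 0.112738
Discount per step: exp(-r*dt) = 0.970446
Stock lattice S(k, j) with j the centered position index:
  k=0: S(0,+0) = 8.5400
  k=1: S(1,-1) = 6.9224; S(1,+0) = 8.5400; S(1,+1) = 10.5356
  k=2: S(2,-2) = 5.6112; S(2,-1) = 6.9224; S(2,+0) = 8.5400; S(2,+1) = 10.5356; S(2,+2) = 12.9976
Terminal payoffs V(N, j) = max(S_T - K, 0):
  V(2,-2) = 0.000000; V(2,-1) = 0.000000; V(2,+0) = 0.000000; V(2,+1) = 1.725611; V(2,+2) = 4.187552
Backward induction: V(k, j) = exp(-r*dt) * [p_u * V(k+1, j+1) + p_m * V(k+1, j) + p_d * V(k+1, j-1)]
  V(1,-1) = exp(-r*dt) * [p_u*0.000000 + p_m*0.000000 + p_d*0.000000] = 0.000000
  V(1,+0) = exp(-r*dt) * [p_u*1.725611 + p_m*0.000000 + p_d*0.000000] = 0.369411
  V(1,+1) = exp(-r*dt) * [p_u*4.187552 + p_m*1.725611 + p_d*0.000000] = 2.012860
  V(0,+0) = exp(-r*dt) * [p_u*2.012860 + p_m*0.369411 + p_d*0.000000] = 0.669900


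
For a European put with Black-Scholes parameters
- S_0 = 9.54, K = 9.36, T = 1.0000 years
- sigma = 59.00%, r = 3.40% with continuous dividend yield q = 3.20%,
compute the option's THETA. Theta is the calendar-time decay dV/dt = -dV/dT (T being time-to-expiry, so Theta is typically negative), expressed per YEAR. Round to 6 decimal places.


Answer: Theta = -0.953787

Derivation:
d1 = 0.3306749067; d2 = -0.2593250933
phi(d1) = 0.3777164564; exp(-qT) = 0.9685065821; exp(-rT) = 0.9665715046
Theta = -S*exp(-qT)*phi(d1)*sigma/(2*sqrt(T)) + r*K*exp(-rT)*N(-d2) - q*S*exp(-qT)*N(-d1)
N(-d1) = 0.3704450293; N(-d2) = 0.6023077901; sqrt(T) = 1.0000000000
Term 1 = -9.5400 * 0.9685065821 * 0.3777164564 * 0.5900 / (2 * 1.0000000000) = -1.0295296862
Term 2 = 0.0340 * 9.3600 * 0.9665715046 * 0.6023077901 = 0.1852709096
Term 3 = -0.0320 * 9.5400 * 0.9685065821 * 0.3704450293 = -0.1095278850
Theta = -1.0295296862 + (0.1852709096) + (-0.1095278850) = -0.953787


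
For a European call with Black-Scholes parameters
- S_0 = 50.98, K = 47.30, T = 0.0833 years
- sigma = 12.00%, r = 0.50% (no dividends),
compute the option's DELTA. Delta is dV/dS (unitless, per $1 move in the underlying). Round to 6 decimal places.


d1 = 2.1926191642; d2 = 2.1579850769
phi(d1) = 0.0360543437; exp(-qT) = 1.0000000000; exp(-rT) = 0.9995835867
N(d1) = 0.9858325854
Delta = exp(-qT) * N(d1) = 1.0000000000 * 0.9858325854 = 0.985833

Answer: Delta = 0.985833


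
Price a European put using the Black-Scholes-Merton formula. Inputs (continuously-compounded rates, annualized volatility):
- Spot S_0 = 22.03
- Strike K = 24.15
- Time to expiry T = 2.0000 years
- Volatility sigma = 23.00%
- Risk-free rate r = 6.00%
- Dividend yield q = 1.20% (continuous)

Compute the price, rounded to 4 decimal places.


Answer: Price = 2.7289

Derivation:
d1 = (ln(S/K) + (r - q + 0.5*sigma^2) * T) / (sigma * sqrt(T)) = 0.17530339
d2 = d1 - sigma * sqrt(T) = -0.14996572
exp(-rT) = 0.88692044; exp(-qT) = 0.97628571
P = K * exp(-rT) * N(-d2) - S_0 * exp(-qT) * N(-d1)
N(-d1) = 0.43042062; N(-d2) = 0.55960417
P = 24.1500 * 0.88692044 * 0.55960417 - 22.0300 * 0.97628571 * 0.43042062 = 2.7289


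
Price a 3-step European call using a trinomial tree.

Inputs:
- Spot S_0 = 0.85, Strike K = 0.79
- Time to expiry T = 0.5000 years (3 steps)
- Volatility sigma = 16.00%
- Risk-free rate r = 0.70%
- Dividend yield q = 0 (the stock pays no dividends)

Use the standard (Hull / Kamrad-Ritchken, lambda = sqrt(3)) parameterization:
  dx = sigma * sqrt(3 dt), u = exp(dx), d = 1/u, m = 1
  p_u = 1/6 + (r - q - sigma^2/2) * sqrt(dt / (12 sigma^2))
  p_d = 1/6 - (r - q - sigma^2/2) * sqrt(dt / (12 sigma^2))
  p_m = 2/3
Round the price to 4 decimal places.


dt = T/N = 0.166667; dx = sigma*sqrt(3*dt) = 0.113137
u = exp(dx) = 1.119785; d = 1/u = 0.893028
p_u = 0.162395, p_m = 0.666667, p_d = 0.170939
Discount per step: exp(-r*dt) = 0.998834
Stock lattice S(k, j) with j the centered position index:
  k=0: S(0,+0) = 0.8500
  k=1: S(1,-1) = 0.7591; S(1,+0) = 0.8500; S(1,+1) = 0.9518
  k=2: S(2,-2) = 0.6779; S(2,-1) = 0.7591; S(2,+0) = 0.8500; S(2,+1) = 0.9518; S(2,+2) = 1.0658
  k=3: S(3,-3) = 0.6054; S(3,-2) = 0.6779; S(3,-1) = 0.7591; S(3,+0) = 0.8500; S(3,+1) = 0.9518; S(3,+2) = 1.0658; S(3,+3) = 1.1935
Terminal payoffs V(N, j) = max(S_T - K, 0):
  V(3,-3) = 0.000000; V(3,-2) = 0.000000; V(3,-1) = 0.000000; V(3,+0) = 0.060000; V(3,+1) = 0.161818; V(3,+2) = 0.275831; V(3,+3) = 0.403503
Backward induction: V(k, j) = exp(-r*dt) * [p_u * V(k+1, j+1) + p_m * V(k+1, j) + p_d * V(k+1, j-1)]
  V(2,-2) = exp(-r*dt) * [p_u*0.000000 + p_m*0.000000 + p_d*0.000000] = 0.000000
  V(2,-1) = exp(-r*dt) * [p_u*0.060000 + p_m*0.000000 + p_d*0.000000] = 0.009732
  V(2,+0) = exp(-r*dt) * [p_u*0.161818 + p_m*0.060000 + p_d*0.000000] = 0.066201
  V(2,+1) = exp(-r*dt) * [p_u*0.275831 + p_m*0.161818 + p_d*0.060000] = 0.162738
  V(2,+2) = exp(-r*dt) * [p_u*0.403503 + p_m*0.275831 + p_d*0.161818] = 0.276752
  V(1,-1) = exp(-r*dt) * [p_u*0.066201 + p_m*0.009732 + p_d*0.000000] = 0.017219
  V(1,+0) = exp(-r*dt) * [p_u*0.162738 + p_m*0.066201 + p_d*0.009732] = 0.072141
  V(1,+1) = exp(-r*dt) * [p_u*0.276752 + p_m*0.162738 + p_d*0.066201] = 0.164559
  V(0,+0) = exp(-r*dt) * [p_u*0.164559 + p_m*0.072141 + p_d*0.017219] = 0.077670

Answer: Price = V(0,0) = 0.0777


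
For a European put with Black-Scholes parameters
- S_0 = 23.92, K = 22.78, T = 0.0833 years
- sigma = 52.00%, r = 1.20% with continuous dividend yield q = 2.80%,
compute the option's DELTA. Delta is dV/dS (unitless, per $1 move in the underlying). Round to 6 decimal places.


Answer: Delta = -0.346892

Derivation:
d1 = 0.3915306637; d2 = 0.2414496189
phi(d1) = 0.3695066049; exp(-qT) = 0.9976703179; exp(-rT) = 0.9990008994
N(-d1) = 0.3477025138
Delta = -exp(-qT) * N(-d1) = -0.9976703179 * 0.3477025138 = -0.346892


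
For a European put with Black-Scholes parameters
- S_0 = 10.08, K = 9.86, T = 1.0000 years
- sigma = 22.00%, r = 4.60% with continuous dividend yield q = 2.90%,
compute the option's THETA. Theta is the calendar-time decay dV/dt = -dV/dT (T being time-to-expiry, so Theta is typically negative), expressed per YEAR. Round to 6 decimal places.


Answer: Theta = -0.317229

Derivation:
d1 = 0.2875777001; d2 = 0.0675777001
phi(d1) = 0.3827822459; exp(-qT) = 0.9714164645; exp(-rT) = 0.9550419622
Theta = -S*exp(-qT)*phi(d1)*sigma/(2*sqrt(T)) + r*K*exp(-rT)*N(-d2) - q*S*exp(-qT)*N(-d1)
N(-d1) = 0.3868350084; N(-d2) = 0.4730609038; sqrt(T) = 1.0000000000
Term 1 = -10.0800 * 0.9714164645 * 0.3827822459 * 0.2200 / (2 * 1.0000000000) = -0.4122972742
Term 2 = 0.0460 * 9.8600 * 0.9550419622 * 0.4730609038 = 0.2049152393
Term 3 = -0.0290 * 10.0800 * 0.9714164645 * 0.3868350084 = -0.1098473946
Theta = -0.4122972742 + (0.2049152393) + (-0.1098473946) = -0.317229


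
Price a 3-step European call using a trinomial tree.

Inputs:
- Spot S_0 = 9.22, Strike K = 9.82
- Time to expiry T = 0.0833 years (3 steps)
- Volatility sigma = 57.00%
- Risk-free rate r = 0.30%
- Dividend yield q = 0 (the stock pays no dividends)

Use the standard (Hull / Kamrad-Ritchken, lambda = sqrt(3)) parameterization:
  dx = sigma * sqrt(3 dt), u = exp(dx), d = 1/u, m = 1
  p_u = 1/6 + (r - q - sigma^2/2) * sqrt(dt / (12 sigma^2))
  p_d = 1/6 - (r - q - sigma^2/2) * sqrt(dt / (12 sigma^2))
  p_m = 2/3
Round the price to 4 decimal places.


Answer: Price = V(0,0) = 0.3869

Derivation:
dt = T/N = 0.027767; dx = sigma*sqrt(3*dt) = 0.164512
u = exp(dx) = 1.178818; d = 1/u = 0.848308
p_u = 0.153211, p_m = 0.666667, p_d = 0.180123
Discount per step: exp(-r*dt) = 0.999917
Stock lattice S(k, j) with j the centered position index:
  k=0: S(0,+0) = 9.2200
  k=1: S(1,-1) = 7.8214; S(1,+0) = 9.2200; S(1,+1) = 10.8687
  k=2: S(2,-2) = 6.6350; S(2,-1) = 7.8214; S(2,+0) = 9.2200; S(2,+1) = 10.8687; S(2,+2) = 12.8122
  k=3: S(3,-3) = 5.6285; S(3,-2) = 6.6350; S(3,-1) = 7.8214; S(3,+0) = 9.2200; S(3,+1) = 10.8687; S(3,+2) = 12.8122; S(3,+3) = 15.1033
Terminal payoffs V(N, j) = max(S_T - K, 0):
  V(3,-3) = 0.000000; V(3,-2) = 0.000000; V(3,-1) = 0.000000; V(3,+0) = 0.000000; V(3,+1) = 1.048698; V(3,+2) = 2.992213; V(3,+3) = 5.283263
Backward induction: V(k, j) = exp(-r*dt) * [p_u * V(k+1, j+1) + p_m * V(k+1, j) + p_d * V(k+1, j-1)]
  V(2,-2) = exp(-r*dt) * [p_u*0.000000 + p_m*0.000000 + p_d*0.000000] = 0.000000
  V(2,-1) = exp(-r*dt) * [p_u*0.000000 + p_m*0.000000 + p_d*0.000000] = 0.000000
  V(2,+0) = exp(-r*dt) * [p_u*1.048698 + p_m*0.000000 + p_d*0.000000] = 0.160658
  V(2,+1) = exp(-r*dt) * [p_u*2.992213 + p_m*1.048698 + p_d*0.000000] = 1.157474
  V(2,+2) = exp(-r*dt) * [p_u*5.283263 + p_m*2.992213 + p_d*1.048698] = 2.992905
  V(1,-1) = exp(-r*dt) * [p_u*0.160658 + p_m*0.000000 + p_d*0.000000] = 0.024612
  V(1,+0) = exp(-r*dt) * [p_u*1.157474 + p_m*0.160658 + p_d*0.000000] = 0.284419
  V(1,+1) = exp(-r*dt) * [p_u*2.992905 + p_m*1.157474 + p_d*0.160658] = 1.259027
  V(0,+0) = exp(-r*dt) * [p_u*1.259027 + p_m*0.284419 + p_d*0.024612] = 0.386910


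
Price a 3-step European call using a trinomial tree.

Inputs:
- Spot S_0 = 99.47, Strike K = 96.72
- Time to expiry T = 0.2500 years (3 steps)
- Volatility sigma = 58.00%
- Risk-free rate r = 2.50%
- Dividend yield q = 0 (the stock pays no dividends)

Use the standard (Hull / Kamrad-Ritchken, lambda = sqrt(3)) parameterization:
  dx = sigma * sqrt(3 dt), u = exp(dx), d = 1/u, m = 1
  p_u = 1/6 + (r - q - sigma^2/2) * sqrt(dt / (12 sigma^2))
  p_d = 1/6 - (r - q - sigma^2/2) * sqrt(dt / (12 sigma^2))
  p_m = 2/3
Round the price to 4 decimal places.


Answer: Price = V(0,0) = 12.4198

Derivation:
dt = T/N = 0.083333; dx = sigma*sqrt(3*dt) = 0.290000
u = exp(dx) = 1.336427; d = 1/u = 0.748264
p_u = 0.146092, p_m = 0.666667, p_d = 0.187241
Discount per step: exp(-r*dt) = 0.997919
Stock lattice S(k, j) with j the centered position index:
  k=0: S(0,+0) = 99.4700
  k=1: S(1,-1) = 74.4298; S(1,+0) = 99.4700; S(1,+1) = 132.9344
  k=2: S(2,-2) = 55.6931; S(2,-1) = 74.4298; S(2,+0) = 99.4700; S(2,+1) = 132.9344; S(2,+2) = 177.6572
  k=3: S(3,-3) = 41.6731; S(3,-2) = 55.6931; S(3,-1) = 74.4298; S(3,+0) = 99.4700; S(3,+1) = 132.9344; S(3,+2) = 177.6572; S(3,+3) = 237.4260
Terminal payoffs V(N, j) = max(S_T - K, 0):
  V(3,-3) = 0.000000; V(3,-2) = 0.000000; V(3,-1) = 0.000000; V(3,+0) = 2.750000; V(3,+1) = 36.214442; V(3,+2) = 80.937243; V(3,+3) = 140.706023
Backward induction: V(k, j) = exp(-r*dt) * [p_u * V(k+1, j+1) + p_m * V(k+1, j) + p_d * V(k+1, j-1)]
  V(2,-2) = exp(-r*dt) * [p_u*0.000000 + p_m*0.000000 + p_d*0.000000] = 0.000000
  V(2,-1) = exp(-r*dt) * [p_u*2.750000 + p_m*0.000000 + p_d*0.000000] = 0.400917
  V(2,+0) = exp(-r*dt) * [p_u*36.214442 + p_m*2.750000 + p_d*0.000000] = 7.109146
  V(2,+1) = exp(-r*dt) * [p_u*80.937243 + p_m*36.214442 + p_d*2.750000] = 36.406230
  V(2,+2) = exp(-r*dt) * [p_u*140.706023 + p_m*80.937243 + p_d*36.214442] = 81.125833
  V(1,-1) = exp(-r*dt) * [p_u*7.109146 + p_m*0.400917 + p_d*0.000000] = 1.303149
  V(1,+0) = exp(-r*dt) * [p_u*36.406230 + p_m*7.109146 + p_d*0.400917] = 10.112067
  V(1,+1) = exp(-r*dt) * [p_u*81.125833 + p_m*36.406230 + p_d*7.109146] = 37.375830
  V(0,+0) = exp(-r*dt) * [p_u*37.375830 + p_m*10.112067 + p_d*1.303149] = 12.419788
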